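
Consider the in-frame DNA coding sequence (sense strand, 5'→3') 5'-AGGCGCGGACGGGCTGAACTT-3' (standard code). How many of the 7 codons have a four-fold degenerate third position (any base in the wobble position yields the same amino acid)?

5

Codon 1 AGG (Arg): third position 2-fold.
Codon 2 CGC (Arg): third position 4-fold.
Codon 3 GGA (Gly): third position 4-fold.
Codon 4 CGG (Arg): third position 4-fold.
Codon 5 GCT (Ala): third position 4-fold.
Codon 6 GAA (Glu): third position 2-fold.
Codon 7 CTT (Leu): third position 4-fold.
Four-fold degenerate third positions: 5.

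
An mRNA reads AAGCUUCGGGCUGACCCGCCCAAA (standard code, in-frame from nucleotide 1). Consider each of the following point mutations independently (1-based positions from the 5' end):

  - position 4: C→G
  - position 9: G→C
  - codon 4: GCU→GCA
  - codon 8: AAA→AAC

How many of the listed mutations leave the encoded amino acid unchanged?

2

Codon 2: CUU (Leu) → GUU (Val) — missense.
Codon 3: CGG (Arg) → CGC (Arg) — synonymous.
Codon 4: GCU (Ala) → GCA (Ala) — synonymous.
Codon 8: AAA (Lys) → AAC (Asn) — missense.
Synonymous: 2 of 4.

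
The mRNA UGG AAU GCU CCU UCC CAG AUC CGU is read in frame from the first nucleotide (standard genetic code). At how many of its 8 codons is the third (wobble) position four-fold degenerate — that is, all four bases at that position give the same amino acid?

Codon 1 UGG (Trp): third position 1-fold.
Codon 2 AAU (Asn): third position 2-fold.
Codon 3 GCU (Ala): third position 4-fold.
Codon 4 CCU (Pro): third position 4-fold.
Codon 5 UCC (Ser): third position 4-fold.
Codon 6 CAG (Gln): third position 2-fold.
Codon 7 AUC (Ile): third position 3-fold.
Codon 8 CGU (Arg): third position 4-fold.
Four-fold degenerate third positions: 4.

4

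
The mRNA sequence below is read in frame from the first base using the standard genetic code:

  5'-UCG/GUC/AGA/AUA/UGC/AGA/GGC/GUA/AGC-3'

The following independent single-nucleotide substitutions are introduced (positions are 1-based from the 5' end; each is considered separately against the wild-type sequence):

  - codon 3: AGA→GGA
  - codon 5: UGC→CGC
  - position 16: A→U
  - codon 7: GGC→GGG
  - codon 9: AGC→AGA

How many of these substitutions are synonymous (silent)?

1

Codon 3: AGA (Arg) → GGA (Gly) — missense.
Codon 5: UGC (Cys) → CGC (Arg) — missense.
Codon 6: AGA (Arg) → UGA (Stop) — nonsense.
Codon 7: GGC (Gly) → GGG (Gly) — synonymous.
Codon 9: AGC (Ser) → AGA (Arg) — missense.
Synonymous: 1 of 5.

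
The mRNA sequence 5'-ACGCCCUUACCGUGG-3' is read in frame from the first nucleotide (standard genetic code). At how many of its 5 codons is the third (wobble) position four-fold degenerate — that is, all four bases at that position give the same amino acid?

Codon 1 ACG (Thr): third position 4-fold.
Codon 2 CCC (Pro): third position 4-fold.
Codon 3 UUA (Leu): third position 2-fold.
Codon 4 CCG (Pro): third position 4-fold.
Codon 5 UGG (Trp): third position 1-fold.
Four-fold degenerate third positions: 3.

3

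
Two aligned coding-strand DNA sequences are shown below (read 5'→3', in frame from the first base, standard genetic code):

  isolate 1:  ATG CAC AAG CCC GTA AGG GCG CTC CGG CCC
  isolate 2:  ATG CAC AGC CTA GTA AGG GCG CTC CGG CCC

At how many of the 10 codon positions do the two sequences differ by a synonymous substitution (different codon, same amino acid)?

0

Codon 1: ATG Met / ATG Met — identical.
Codon 2: CAC His / CAC His — identical.
Codon 3: AAG Lys / AGC Ser — nonsynonymous.
Codon 4: CCC Pro / CTA Leu — nonsynonymous.
Codon 5: GTA Val / GTA Val — identical.
Codon 6: AGG Arg / AGG Arg — identical.
Codon 7: GCG Ala / GCG Ala — identical.
Codon 8: CTC Leu / CTC Leu — identical.
Codon 9: CGG Arg / CGG Arg — identical.
Codon 10: CCC Pro / CCC Pro — identical.
Synonymous differences: 0.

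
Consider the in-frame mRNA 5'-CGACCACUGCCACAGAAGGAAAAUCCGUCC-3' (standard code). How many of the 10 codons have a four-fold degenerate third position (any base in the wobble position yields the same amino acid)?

Codon 1 CGA (Arg): third position 4-fold.
Codon 2 CCA (Pro): third position 4-fold.
Codon 3 CUG (Leu): third position 4-fold.
Codon 4 CCA (Pro): third position 4-fold.
Codon 5 CAG (Gln): third position 2-fold.
Codon 6 AAG (Lys): third position 2-fold.
Codon 7 GAA (Glu): third position 2-fold.
Codon 8 AAU (Asn): third position 2-fold.
Codon 9 CCG (Pro): third position 4-fold.
Codon 10 UCC (Ser): third position 4-fold.
Four-fold degenerate third positions: 6.

6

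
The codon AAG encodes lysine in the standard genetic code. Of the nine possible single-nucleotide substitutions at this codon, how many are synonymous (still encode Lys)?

Position 1: none → 0 synonymous.
Position 2: none → 0 synonymous.
Position 3: AAA → 1 synonymous.
Total: 0 + 0 + 1 = 1.

1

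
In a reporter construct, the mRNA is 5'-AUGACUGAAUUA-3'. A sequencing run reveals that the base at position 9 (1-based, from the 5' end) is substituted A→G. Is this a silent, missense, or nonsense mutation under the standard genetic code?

silent

Position 9 falls in codon 3: GAA → Glu.
After the substitution the codon is GAG → Glu.
Both encode Glu, so the change is synonymous.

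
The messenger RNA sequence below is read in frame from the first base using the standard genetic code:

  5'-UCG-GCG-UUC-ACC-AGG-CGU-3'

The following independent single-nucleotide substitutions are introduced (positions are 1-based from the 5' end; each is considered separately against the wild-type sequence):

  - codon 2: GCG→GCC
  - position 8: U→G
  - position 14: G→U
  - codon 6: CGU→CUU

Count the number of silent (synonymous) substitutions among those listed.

1

Codon 2: GCG (Ala) → GCC (Ala) — synonymous.
Codon 3: UUC (Phe) → UGC (Cys) — missense.
Codon 5: AGG (Arg) → AUG (Met) — missense.
Codon 6: CGU (Arg) → CUU (Leu) — missense.
Synonymous: 1 of 4.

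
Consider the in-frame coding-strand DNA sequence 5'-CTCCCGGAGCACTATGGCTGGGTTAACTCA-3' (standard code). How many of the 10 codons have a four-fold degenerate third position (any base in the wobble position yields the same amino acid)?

Codon 1 CTC (Leu): third position 4-fold.
Codon 2 CCG (Pro): third position 4-fold.
Codon 3 GAG (Glu): third position 2-fold.
Codon 4 CAC (His): third position 2-fold.
Codon 5 TAT (Tyr): third position 2-fold.
Codon 6 GGC (Gly): third position 4-fold.
Codon 7 TGG (Trp): third position 1-fold.
Codon 8 GTT (Val): third position 4-fold.
Codon 9 AAC (Asn): third position 2-fold.
Codon 10 TCA (Ser): third position 4-fold.
Four-fold degenerate third positions: 5.

5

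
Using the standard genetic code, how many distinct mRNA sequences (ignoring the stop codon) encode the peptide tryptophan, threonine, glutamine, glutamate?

16

Trp: 1 codon.
Thr: 4 codons.
Gln: 2 codons.
Glu: 2 codons.
1 × 4 × 2 × 2 = 16.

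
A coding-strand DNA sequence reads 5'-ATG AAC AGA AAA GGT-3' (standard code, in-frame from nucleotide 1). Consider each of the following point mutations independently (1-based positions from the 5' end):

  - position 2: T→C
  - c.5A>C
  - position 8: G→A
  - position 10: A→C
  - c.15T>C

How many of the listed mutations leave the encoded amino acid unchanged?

1

Codon 1: ATG (Met) → ACG (Thr) — missense.
Codon 2: AAC (Asn) → ACC (Thr) — missense.
Codon 3: AGA (Arg) → AAA (Lys) — missense.
Codon 4: AAA (Lys) → CAA (Gln) — missense.
Codon 5: GGT (Gly) → GGC (Gly) — synonymous.
Synonymous: 1 of 5.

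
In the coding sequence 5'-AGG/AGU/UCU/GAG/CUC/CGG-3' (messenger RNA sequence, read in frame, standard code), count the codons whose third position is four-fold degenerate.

3

Codon 1 AGG (Arg): third position 2-fold.
Codon 2 AGU (Ser): third position 2-fold.
Codon 3 UCU (Ser): third position 4-fold.
Codon 4 GAG (Glu): third position 2-fold.
Codon 5 CUC (Leu): third position 4-fold.
Codon 6 CGG (Arg): third position 4-fold.
Four-fold degenerate third positions: 3.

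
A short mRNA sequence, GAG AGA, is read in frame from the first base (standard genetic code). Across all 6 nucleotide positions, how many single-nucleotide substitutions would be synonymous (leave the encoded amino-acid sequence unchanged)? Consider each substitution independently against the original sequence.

3

Codon 1 (GAG, Glu): 1 synonymous substitution.
Codon 2 (AGA, Arg): 2 synonymous substitutions.
Total: 1 + 2 = 3.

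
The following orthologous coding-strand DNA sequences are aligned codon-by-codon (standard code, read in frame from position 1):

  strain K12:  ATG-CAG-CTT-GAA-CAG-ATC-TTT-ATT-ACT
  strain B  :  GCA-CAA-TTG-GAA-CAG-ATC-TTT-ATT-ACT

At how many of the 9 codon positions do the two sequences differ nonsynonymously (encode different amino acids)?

1

Codon 1: ATG Met / GCA Ala — nonsynonymous.
Codon 2: CAG Gln / CAA Gln — synonymous.
Codon 3: CTT Leu / TTG Leu — synonymous.
Codon 4: GAA Glu / GAA Glu — identical.
Codon 5: CAG Gln / CAG Gln — identical.
Codon 6: ATC Ile / ATC Ile — identical.
Codon 7: TTT Phe / TTT Phe — identical.
Codon 8: ATT Ile / ATT Ile — identical.
Codon 9: ACT Thr / ACT Thr — identical.
Nonsynonymous differences: 1.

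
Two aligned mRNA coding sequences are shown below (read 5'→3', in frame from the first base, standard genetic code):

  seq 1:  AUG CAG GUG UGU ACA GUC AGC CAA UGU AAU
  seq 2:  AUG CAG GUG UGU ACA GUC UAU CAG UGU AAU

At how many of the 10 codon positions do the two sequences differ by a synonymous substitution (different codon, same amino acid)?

Codon 1: AUG Met / AUG Met — identical.
Codon 2: CAG Gln / CAG Gln — identical.
Codon 3: GUG Val / GUG Val — identical.
Codon 4: UGU Cys / UGU Cys — identical.
Codon 5: ACA Thr / ACA Thr — identical.
Codon 6: GUC Val / GUC Val — identical.
Codon 7: AGC Ser / UAU Tyr — nonsynonymous.
Codon 8: CAA Gln / CAG Gln — synonymous.
Codon 9: UGU Cys / UGU Cys — identical.
Codon 10: AAU Asn / AAU Asn — identical.
Synonymous differences: 1.

1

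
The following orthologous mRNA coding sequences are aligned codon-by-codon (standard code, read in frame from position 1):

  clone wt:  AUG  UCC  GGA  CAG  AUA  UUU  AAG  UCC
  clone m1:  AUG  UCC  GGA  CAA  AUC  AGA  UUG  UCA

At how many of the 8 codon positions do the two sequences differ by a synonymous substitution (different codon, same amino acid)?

Codon 1: AUG Met / AUG Met — identical.
Codon 2: UCC Ser / UCC Ser — identical.
Codon 3: GGA Gly / GGA Gly — identical.
Codon 4: CAG Gln / CAA Gln — synonymous.
Codon 5: AUA Ile / AUC Ile — synonymous.
Codon 6: UUU Phe / AGA Arg — nonsynonymous.
Codon 7: AAG Lys / UUG Leu — nonsynonymous.
Codon 8: UCC Ser / UCA Ser — synonymous.
Synonymous differences: 3.

3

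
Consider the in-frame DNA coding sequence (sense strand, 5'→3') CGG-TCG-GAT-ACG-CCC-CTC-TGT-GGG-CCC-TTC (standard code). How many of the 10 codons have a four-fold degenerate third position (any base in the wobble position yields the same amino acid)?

7

Codon 1 CGG (Arg): third position 4-fold.
Codon 2 TCG (Ser): third position 4-fold.
Codon 3 GAT (Asp): third position 2-fold.
Codon 4 ACG (Thr): third position 4-fold.
Codon 5 CCC (Pro): third position 4-fold.
Codon 6 CTC (Leu): third position 4-fold.
Codon 7 TGT (Cys): third position 2-fold.
Codon 8 GGG (Gly): third position 4-fold.
Codon 9 CCC (Pro): third position 4-fold.
Codon 10 TTC (Phe): third position 2-fold.
Four-fold degenerate third positions: 7.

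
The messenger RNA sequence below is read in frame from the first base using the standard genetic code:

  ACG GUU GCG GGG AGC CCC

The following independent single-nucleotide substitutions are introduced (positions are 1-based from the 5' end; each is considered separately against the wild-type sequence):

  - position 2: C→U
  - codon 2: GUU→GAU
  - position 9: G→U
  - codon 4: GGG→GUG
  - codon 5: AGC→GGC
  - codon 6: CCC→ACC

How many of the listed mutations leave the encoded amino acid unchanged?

1

Codon 1: ACG (Thr) → AUG (Met) — missense.
Codon 2: GUU (Val) → GAU (Asp) — missense.
Codon 3: GCG (Ala) → GCU (Ala) — synonymous.
Codon 4: GGG (Gly) → GUG (Val) — missense.
Codon 5: AGC (Ser) → GGC (Gly) — missense.
Codon 6: CCC (Pro) → ACC (Thr) — missense.
Synonymous: 1 of 6.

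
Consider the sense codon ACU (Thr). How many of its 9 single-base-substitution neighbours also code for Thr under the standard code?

3

Position 1: none → 0 synonymous.
Position 2: none → 0 synonymous.
Position 3: ACC, ACA, ACG → 3 synonymous.
Total: 0 + 0 + 3 = 3.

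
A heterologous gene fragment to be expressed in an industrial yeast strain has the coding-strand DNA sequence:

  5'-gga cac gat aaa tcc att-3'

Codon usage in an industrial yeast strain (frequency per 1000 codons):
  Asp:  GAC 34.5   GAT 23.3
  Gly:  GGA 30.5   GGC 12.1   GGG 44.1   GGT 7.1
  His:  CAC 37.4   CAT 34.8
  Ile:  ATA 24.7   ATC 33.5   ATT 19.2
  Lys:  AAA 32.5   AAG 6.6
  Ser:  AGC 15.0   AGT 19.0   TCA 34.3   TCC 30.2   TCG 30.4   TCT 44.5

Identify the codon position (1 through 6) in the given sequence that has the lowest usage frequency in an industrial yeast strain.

6

Codon 1 GGA (Gly): 30.5 per 1000.
Codon 2 CAC (His): 37.4 per 1000.
Codon 3 GAT (Asp): 23.3 per 1000.
Codon 4 AAA (Lys): 32.5 per 1000.
Codon 5 TCC (Ser): 30.2 per 1000.
Codon 6 ATT (Ile): 19.2 per 1000.
Lowest frequency is 19.2 at codon 6.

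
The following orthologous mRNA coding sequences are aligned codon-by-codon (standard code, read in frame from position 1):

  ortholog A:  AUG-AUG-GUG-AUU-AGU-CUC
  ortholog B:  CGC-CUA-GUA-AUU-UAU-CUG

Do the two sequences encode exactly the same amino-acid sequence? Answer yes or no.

Codon 1: AUG Met / CGC Arg — nonsynonymous.
Codon 2: AUG Met / CUA Leu — nonsynonymous.
Codon 3: GUG Val / GUA Val — synonymous.
Codon 4: AUU Ile / AUU Ile — identical.
Codon 5: AGU Ser / UAU Tyr — nonsynonymous.
Codon 6: CUC Leu / CUG Leu — synonymous.
Nonsynonymous differences: 3 → different protein.

no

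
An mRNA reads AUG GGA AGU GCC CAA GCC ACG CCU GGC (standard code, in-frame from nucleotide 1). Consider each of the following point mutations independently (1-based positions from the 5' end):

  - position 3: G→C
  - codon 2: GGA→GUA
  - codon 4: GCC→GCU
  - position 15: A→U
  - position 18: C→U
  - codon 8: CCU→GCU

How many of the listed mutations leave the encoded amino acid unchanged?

Codon 1: AUG (Met) → AUC (Ile) — missense.
Codon 2: GGA (Gly) → GUA (Val) — missense.
Codon 4: GCC (Ala) → GCU (Ala) — synonymous.
Codon 5: CAA (Gln) → CAU (His) — missense.
Codon 6: GCC (Ala) → GCU (Ala) — synonymous.
Codon 8: CCU (Pro) → GCU (Ala) — missense.
Synonymous: 2 of 6.

2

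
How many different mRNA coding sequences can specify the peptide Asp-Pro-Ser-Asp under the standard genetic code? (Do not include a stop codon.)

Asp: 2 codons.
Pro: 4 codons.
Ser: 6 codons.
Asp: 2 codons.
2 × 4 × 6 × 2 = 96.

96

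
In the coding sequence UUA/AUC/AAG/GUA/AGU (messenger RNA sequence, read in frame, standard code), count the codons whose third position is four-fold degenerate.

1

Codon 1 UUA (Leu): third position 2-fold.
Codon 2 AUC (Ile): third position 3-fold.
Codon 3 AAG (Lys): third position 2-fold.
Codon 4 GUA (Val): third position 4-fold.
Codon 5 AGU (Ser): third position 2-fold.
Four-fold degenerate third positions: 1.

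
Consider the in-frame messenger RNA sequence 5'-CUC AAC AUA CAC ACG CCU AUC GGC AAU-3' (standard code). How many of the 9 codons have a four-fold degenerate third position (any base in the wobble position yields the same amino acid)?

4

Codon 1 CUC (Leu): third position 4-fold.
Codon 2 AAC (Asn): third position 2-fold.
Codon 3 AUA (Ile): third position 3-fold.
Codon 4 CAC (His): third position 2-fold.
Codon 5 ACG (Thr): third position 4-fold.
Codon 6 CCU (Pro): third position 4-fold.
Codon 7 AUC (Ile): third position 3-fold.
Codon 8 GGC (Gly): third position 4-fold.
Codon 9 AAU (Asn): third position 2-fold.
Four-fold degenerate third positions: 4.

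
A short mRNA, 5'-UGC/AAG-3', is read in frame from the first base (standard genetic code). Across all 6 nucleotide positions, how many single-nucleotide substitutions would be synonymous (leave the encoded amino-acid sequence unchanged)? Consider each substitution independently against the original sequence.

Codon 1 (UGC, Cys): 1 synonymous substitution.
Codon 2 (AAG, Lys): 1 synonymous substitution.
Total: 1 + 1 = 2.

2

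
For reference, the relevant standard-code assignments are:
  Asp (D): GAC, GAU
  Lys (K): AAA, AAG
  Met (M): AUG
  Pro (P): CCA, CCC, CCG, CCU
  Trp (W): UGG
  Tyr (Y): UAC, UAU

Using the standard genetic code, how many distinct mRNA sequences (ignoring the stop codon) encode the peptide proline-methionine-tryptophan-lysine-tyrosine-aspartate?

32

Pro: 4 codons.
Met: 1 codon.
Trp: 1 codon.
Lys: 2 codons.
Tyr: 2 codons.
Asp: 2 codons.
4 × 1 × 1 × 2 × 2 × 2 = 32.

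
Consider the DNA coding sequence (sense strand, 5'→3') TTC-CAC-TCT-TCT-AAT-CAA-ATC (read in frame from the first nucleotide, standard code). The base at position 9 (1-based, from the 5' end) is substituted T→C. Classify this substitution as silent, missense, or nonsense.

Position 9 falls in codon 3: TCT → Ser.
After the substitution the codon is TCC → Ser.
Both encode Ser, so the change is synonymous.

silent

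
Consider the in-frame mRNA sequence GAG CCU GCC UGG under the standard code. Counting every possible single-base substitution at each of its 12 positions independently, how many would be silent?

7

Codon 1 (GAG, Glu): 1 synonymous substitution.
Codon 2 (CCU, Pro): 3 synonymous substitutions.
Codon 3 (GCC, Ala): 3 synonymous substitutions.
Codon 4 (UGG, Trp): 0 synonymous substitutions.
Total: 1 + 3 + 3 + 0 = 7.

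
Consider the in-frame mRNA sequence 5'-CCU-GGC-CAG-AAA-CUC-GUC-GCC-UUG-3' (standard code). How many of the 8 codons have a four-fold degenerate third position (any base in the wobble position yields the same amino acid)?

5

Codon 1 CCU (Pro): third position 4-fold.
Codon 2 GGC (Gly): third position 4-fold.
Codon 3 CAG (Gln): third position 2-fold.
Codon 4 AAA (Lys): third position 2-fold.
Codon 5 CUC (Leu): third position 4-fold.
Codon 6 GUC (Val): third position 4-fold.
Codon 7 GCC (Ala): third position 4-fold.
Codon 8 UUG (Leu): third position 2-fold.
Four-fold degenerate third positions: 5.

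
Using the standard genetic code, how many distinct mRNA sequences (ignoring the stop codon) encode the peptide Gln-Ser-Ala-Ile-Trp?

Gln: 2 codons.
Ser: 6 codons.
Ala: 4 codons.
Ile: 3 codons.
Trp: 1 codon.
2 × 6 × 4 × 3 × 1 = 144.

144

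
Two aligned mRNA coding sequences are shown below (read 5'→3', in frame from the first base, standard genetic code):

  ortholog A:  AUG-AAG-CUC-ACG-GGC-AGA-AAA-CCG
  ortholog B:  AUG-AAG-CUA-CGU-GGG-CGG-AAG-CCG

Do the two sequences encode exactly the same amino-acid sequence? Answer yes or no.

no

Codon 1: AUG Met / AUG Met — identical.
Codon 2: AAG Lys / AAG Lys — identical.
Codon 3: CUC Leu / CUA Leu — synonymous.
Codon 4: ACG Thr / CGU Arg — nonsynonymous.
Codon 5: GGC Gly / GGG Gly — synonymous.
Codon 6: AGA Arg / CGG Arg — synonymous.
Codon 7: AAA Lys / AAG Lys — synonymous.
Codon 8: CCG Pro / CCG Pro — identical.
Nonsynonymous differences: 1 → different protein.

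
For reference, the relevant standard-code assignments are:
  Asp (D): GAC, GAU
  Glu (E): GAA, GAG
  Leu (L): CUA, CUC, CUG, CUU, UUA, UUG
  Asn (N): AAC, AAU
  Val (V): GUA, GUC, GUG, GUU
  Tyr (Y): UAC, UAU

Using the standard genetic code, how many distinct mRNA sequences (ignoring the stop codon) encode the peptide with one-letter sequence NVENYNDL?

Asn: 2 codons.
Val: 4 codons.
Glu: 2 codons.
Asn: 2 codons.
Tyr: 2 codons.
Asn: 2 codons.
Asp: 2 codons.
Leu: 6 codons.
2 × 4 × 2 × 2 × 2 × 2 × 2 × 6 = 1536.

1536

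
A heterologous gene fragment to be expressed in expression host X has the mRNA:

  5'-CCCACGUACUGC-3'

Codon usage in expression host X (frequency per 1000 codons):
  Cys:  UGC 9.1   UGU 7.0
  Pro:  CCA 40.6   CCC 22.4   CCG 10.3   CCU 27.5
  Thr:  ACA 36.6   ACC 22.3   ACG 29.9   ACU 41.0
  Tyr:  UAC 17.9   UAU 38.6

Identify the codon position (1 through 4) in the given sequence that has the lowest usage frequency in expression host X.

4

Codon 1 CCC (Pro): 22.4 per 1000.
Codon 2 ACG (Thr): 29.9 per 1000.
Codon 3 UAC (Tyr): 17.9 per 1000.
Codon 4 UGC (Cys): 9.1 per 1000.
Lowest frequency is 9.1 at codon 4.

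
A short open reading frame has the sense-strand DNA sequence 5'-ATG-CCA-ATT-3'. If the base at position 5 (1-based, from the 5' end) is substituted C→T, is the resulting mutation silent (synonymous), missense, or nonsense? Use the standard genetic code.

Position 5 falls in codon 2: CCA → Pro.
After the substitution the codon is CTA → Leu.
Pro ≠ Leu, so this is a missense mutation.

missense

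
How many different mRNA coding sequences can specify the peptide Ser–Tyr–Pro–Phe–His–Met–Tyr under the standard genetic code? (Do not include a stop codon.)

Ser: 6 codons.
Tyr: 2 codons.
Pro: 4 codons.
Phe: 2 codons.
His: 2 codons.
Met: 1 codon.
Tyr: 2 codons.
6 × 2 × 4 × 2 × 2 × 1 × 2 = 384.

384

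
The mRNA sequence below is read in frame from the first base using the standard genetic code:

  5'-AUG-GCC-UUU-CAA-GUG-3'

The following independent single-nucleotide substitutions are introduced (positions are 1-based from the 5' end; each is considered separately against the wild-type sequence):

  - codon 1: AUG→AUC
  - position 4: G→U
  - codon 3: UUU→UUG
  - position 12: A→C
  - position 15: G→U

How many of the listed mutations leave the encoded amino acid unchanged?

1

Codon 1: AUG (Met) → AUC (Ile) — missense.
Codon 2: GCC (Ala) → UCC (Ser) — missense.
Codon 3: UUU (Phe) → UUG (Leu) — missense.
Codon 4: CAA (Gln) → CAC (His) — missense.
Codon 5: GUG (Val) → GUU (Val) — synonymous.
Synonymous: 1 of 5.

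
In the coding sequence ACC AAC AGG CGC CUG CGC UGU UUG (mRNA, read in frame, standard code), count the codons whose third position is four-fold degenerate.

Codon 1 ACC (Thr): third position 4-fold.
Codon 2 AAC (Asn): third position 2-fold.
Codon 3 AGG (Arg): third position 2-fold.
Codon 4 CGC (Arg): third position 4-fold.
Codon 5 CUG (Leu): third position 4-fold.
Codon 6 CGC (Arg): third position 4-fold.
Codon 7 UGU (Cys): third position 2-fold.
Codon 8 UUG (Leu): third position 2-fold.
Four-fold degenerate third positions: 4.

4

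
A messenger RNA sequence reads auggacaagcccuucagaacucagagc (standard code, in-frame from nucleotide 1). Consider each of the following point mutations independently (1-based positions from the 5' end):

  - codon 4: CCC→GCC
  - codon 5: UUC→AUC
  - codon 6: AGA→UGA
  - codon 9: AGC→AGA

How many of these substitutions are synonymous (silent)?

0

Codon 4: CCC (Pro) → GCC (Ala) — missense.
Codon 5: UUC (Phe) → AUC (Ile) — missense.
Codon 6: AGA (Arg) → UGA (Stop) — nonsense.
Codon 9: AGC (Ser) → AGA (Arg) — missense.
Synonymous: 0 of 4.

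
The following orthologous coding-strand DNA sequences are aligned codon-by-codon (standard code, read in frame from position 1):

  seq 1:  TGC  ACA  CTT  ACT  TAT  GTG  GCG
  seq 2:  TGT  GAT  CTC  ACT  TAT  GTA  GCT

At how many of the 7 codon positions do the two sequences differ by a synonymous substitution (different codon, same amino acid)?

Codon 1: TGC Cys / TGT Cys — synonymous.
Codon 2: ACA Thr / GAT Asp — nonsynonymous.
Codon 3: CTT Leu / CTC Leu — synonymous.
Codon 4: ACT Thr / ACT Thr — identical.
Codon 5: TAT Tyr / TAT Tyr — identical.
Codon 6: GTG Val / GTA Val — synonymous.
Codon 7: GCG Ala / GCT Ala — synonymous.
Synonymous differences: 4.

4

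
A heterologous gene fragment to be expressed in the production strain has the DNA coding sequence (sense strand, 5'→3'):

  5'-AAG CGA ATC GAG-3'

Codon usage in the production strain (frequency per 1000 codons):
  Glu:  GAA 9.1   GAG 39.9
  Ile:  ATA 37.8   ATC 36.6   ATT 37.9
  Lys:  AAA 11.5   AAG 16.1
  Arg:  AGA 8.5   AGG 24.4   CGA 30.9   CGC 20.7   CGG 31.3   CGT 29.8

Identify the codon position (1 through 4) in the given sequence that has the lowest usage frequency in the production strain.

Codon 1 AAG (Lys): 16.1 per 1000.
Codon 2 CGA (Arg): 30.9 per 1000.
Codon 3 ATC (Ile): 36.6 per 1000.
Codon 4 GAG (Glu): 39.9 per 1000.
Lowest frequency is 16.1 at codon 1.

1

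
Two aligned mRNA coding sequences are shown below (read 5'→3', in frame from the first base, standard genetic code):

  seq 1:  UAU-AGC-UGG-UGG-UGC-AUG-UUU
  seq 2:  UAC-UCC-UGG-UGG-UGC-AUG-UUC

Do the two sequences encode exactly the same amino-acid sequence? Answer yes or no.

Codon 1: UAU Tyr / UAC Tyr — synonymous.
Codon 2: AGC Ser / UCC Ser — synonymous.
Codon 3: UGG Trp / UGG Trp — identical.
Codon 4: UGG Trp / UGG Trp — identical.
Codon 5: UGC Cys / UGC Cys — identical.
Codon 6: AUG Met / AUG Met — identical.
Codon 7: UUU Phe / UUC Phe — synonymous.
Nonsynonymous differences: 0 → same protein.

yes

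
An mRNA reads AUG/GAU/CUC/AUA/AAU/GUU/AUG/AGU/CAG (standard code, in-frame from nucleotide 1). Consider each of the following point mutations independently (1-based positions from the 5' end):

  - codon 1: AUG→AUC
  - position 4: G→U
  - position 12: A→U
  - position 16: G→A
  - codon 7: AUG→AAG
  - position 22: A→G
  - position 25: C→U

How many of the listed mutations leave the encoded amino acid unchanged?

Codon 1: AUG (Met) → AUC (Ile) — missense.
Codon 2: GAU (Asp) → UAU (Tyr) — missense.
Codon 4: AUA (Ile) → AUU (Ile) — synonymous.
Codon 6: GUU (Val) → AUU (Ile) — missense.
Codon 7: AUG (Met) → AAG (Lys) — missense.
Codon 8: AGU (Ser) → GGU (Gly) — missense.
Codon 9: CAG (Gln) → UAG (Stop) — nonsense.
Synonymous: 1 of 7.

1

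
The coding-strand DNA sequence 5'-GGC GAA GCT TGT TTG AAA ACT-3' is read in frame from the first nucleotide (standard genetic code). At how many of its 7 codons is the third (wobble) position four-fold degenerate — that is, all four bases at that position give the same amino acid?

Codon 1 GGC (Gly): third position 4-fold.
Codon 2 GAA (Glu): third position 2-fold.
Codon 3 GCT (Ala): third position 4-fold.
Codon 4 TGT (Cys): third position 2-fold.
Codon 5 TTG (Leu): third position 2-fold.
Codon 6 AAA (Lys): third position 2-fold.
Codon 7 ACT (Thr): third position 4-fold.
Four-fold degenerate third positions: 3.

3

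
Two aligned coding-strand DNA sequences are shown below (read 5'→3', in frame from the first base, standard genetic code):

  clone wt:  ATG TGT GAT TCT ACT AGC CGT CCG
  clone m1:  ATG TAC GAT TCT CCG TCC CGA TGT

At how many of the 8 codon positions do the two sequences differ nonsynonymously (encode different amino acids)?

3

Codon 1: ATG Met / ATG Met — identical.
Codon 2: TGT Cys / TAC Tyr — nonsynonymous.
Codon 3: GAT Asp / GAT Asp — identical.
Codon 4: TCT Ser / TCT Ser — identical.
Codon 5: ACT Thr / CCG Pro — nonsynonymous.
Codon 6: AGC Ser / TCC Ser — synonymous.
Codon 7: CGT Arg / CGA Arg — synonymous.
Codon 8: CCG Pro / TGT Cys — nonsynonymous.
Nonsynonymous differences: 3.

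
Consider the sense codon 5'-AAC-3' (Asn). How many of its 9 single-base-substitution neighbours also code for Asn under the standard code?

1

Position 1: none → 0 synonymous.
Position 2: none → 0 synonymous.
Position 3: AAT → 1 synonymous.
Total: 0 + 0 + 1 = 1.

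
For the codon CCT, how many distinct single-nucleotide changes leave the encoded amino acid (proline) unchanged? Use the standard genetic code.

Position 1: none → 0 synonymous.
Position 2: none → 0 synonymous.
Position 3: CCC, CCA, CCG → 3 synonymous.
Total: 0 + 0 + 3 = 3.

3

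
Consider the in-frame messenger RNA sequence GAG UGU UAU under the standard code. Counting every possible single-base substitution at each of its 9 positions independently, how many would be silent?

3

Codon 1 (GAG, Glu): 1 synonymous substitution.
Codon 2 (UGU, Cys): 1 synonymous substitution.
Codon 3 (UAU, Tyr): 1 synonymous substitution.
Total: 1 + 1 + 1 = 3.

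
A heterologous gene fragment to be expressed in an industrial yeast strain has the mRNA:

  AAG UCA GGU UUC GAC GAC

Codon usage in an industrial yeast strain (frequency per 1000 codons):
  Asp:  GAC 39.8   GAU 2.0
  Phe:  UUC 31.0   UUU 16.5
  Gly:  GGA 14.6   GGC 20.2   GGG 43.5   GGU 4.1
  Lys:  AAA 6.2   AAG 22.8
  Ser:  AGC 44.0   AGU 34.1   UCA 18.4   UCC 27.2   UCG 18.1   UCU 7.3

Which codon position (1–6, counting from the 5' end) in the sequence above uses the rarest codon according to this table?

Codon 1 AAG (Lys): 22.8 per 1000.
Codon 2 UCA (Ser): 18.4 per 1000.
Codon 3 GGU (Gly): 4.1 per 1000.
Codon 4 UUC (Phe): 31.0 per 1000.
Codon 5 GAC (Asp): 39.8 per 1000.
Codon 6 GAC (Asp): 39.8 per 1000.
Lowest frequency is 4.1 at codon 3.

3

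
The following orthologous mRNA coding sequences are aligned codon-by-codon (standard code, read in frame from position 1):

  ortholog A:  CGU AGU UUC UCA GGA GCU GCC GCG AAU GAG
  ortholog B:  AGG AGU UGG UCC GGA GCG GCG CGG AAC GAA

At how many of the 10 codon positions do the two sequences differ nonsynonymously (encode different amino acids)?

2

Codon 1: CGU Arg / AGG Arg — synonymous.
Codon 2: AGU Ser / AGU Ser — identical.
Codon 3: UUC Phe / UGG Trp — nonsynonymous.
Codon 4: UCA Ser / UCC Ser — synonymous.
Codon 5: GGA Gly / GGA Gly — identical.
Codon 6: GCU Ala / GCG Ala — synonymous.
Codon 7: GCC Ala / GCG Ala — synonymous.
Codon 8: GCG Ala / CGG Arg — nonsynonymous.
Codon 9: AAU Asn / AAC Asn — synonymous.
Codon 10: GAG Glu / GAA Glu — synonymous.
Nonsynonymous differences: 2.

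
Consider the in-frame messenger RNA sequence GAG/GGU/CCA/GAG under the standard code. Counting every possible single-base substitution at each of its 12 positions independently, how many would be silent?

8

Codon 1 (GAG, Glu): 1 synonymous substitution.
Codon 2 (GGU, Gly): 3 synonymous substitutions.
Codon 3 (CCA, Pro): 3 synonymous substitutions.
Codon 4 (GAG, Glu): 1 synonymous substitution.
Total: 1 + 3 + 3 + 1 = 8.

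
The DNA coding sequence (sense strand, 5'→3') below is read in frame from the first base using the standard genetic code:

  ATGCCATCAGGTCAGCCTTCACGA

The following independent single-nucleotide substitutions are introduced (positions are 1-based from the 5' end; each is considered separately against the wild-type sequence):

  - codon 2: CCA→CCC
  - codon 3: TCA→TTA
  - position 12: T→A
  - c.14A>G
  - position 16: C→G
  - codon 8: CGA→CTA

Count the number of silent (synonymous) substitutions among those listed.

2

Codon 2: CCA (Pro) → CCC (Pro) — synonymous.
Codon 3: TCA (Ser) → TTA (Leu) — missense.
Codon 4: GGT (Gly) → GGA (Gly) — synonymous.
Codon 5: CAG (Gln) → CGG (Arg) — missense.
Codon 6: CCT (Pro) → GCT (Ala) — missense.
Codon 8: CGA (Arg) → CTA (Leu) — missense.
Synonymous: 2 of 6.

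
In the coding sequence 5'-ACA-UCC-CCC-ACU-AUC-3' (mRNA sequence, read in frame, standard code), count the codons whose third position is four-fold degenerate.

4

Codon 1 ACA (Thr): third position 4-fold.
Codon 2 UCC (Ser): third position 4-fold.
Codon 3 CCC (Pro): third position 4-fold.
Codon 4 ACU (Thr): third position 4-fold.
Codon 5 AUC (Ile): third position 3-fold.
Four-fold degenerate third positions: 4.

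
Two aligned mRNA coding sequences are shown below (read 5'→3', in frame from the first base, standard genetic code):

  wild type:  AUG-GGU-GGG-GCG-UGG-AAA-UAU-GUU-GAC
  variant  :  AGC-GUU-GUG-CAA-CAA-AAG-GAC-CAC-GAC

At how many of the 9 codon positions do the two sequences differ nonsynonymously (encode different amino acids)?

7

Codon 1: AUG Met / AGC Ser — nonsynonymous.
Codon 2: GGU Gly / GUU Val — nonsynonymous.
Codon 3: GGG Gly / GUG Val — nonsynonymous.
Codon 4: GCG Ala / CAA Gln — nonsynonymous.
Codon 5: UGG Trp / CAA Gln — nonsynonymous.
Codon 6: AAA Lys / AAG Lys — synonymous.
Codon 7: UAU Tyr / GAC Asp — nonsynonymous.
Codon 8: GUU Val / CAC His — nonsynonymous.
Codon 9: GAC Asp / GAC Asp — identical.
Nonsynonymous differences: 7.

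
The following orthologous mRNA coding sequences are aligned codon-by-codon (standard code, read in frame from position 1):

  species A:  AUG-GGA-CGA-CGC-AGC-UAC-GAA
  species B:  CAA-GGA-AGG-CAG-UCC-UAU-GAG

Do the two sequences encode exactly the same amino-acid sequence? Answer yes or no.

no

Codon 1: AUG Met / CAA Gln — nonsynonymous.
Codon 2: GGA Gly / GGA Gly — identical.
Codon 3: CGA Arg / AGG Arg — synonymous.
Codon 4: CGC Arg / CAG Gln — nonsynonymous.
Codon 5: AGC Ser / UCC Ser — synonymous.
Codon 6: UAC Tyr / UAU Tyr — synonymous.
Codon 7: GAA Glu / GAG Glu — synonymous.
Nonsynonymous differences: 2 → different protein.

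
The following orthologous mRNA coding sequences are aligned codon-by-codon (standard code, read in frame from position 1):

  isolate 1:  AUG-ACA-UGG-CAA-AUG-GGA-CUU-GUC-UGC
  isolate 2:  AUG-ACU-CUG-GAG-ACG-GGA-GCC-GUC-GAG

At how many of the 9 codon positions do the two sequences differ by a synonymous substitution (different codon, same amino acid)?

1

Codon 1: AUG Met / AUG Met — identical.
Codon 2: ACA Thr / ACU Thr — synonymous.
Codon 3: UGG Trp / CUG Leu — nonsynonymous.
Codon 4: CAA Gln / GAG Glu — nonsynonymous.
Codon 5: AUG Met / ACG Thr — nonsynonymous.
Codon 6: GGA Gly / GGA Gly — identical.
Codon 7: CUU Leu / GCC Ala — nonsynonymous.
Codon 8: GUC Val / GUC Val — identical.
Codon 9: UGC Cys / GAG Glu — nonsynonymous.
Synonymous differences: 1.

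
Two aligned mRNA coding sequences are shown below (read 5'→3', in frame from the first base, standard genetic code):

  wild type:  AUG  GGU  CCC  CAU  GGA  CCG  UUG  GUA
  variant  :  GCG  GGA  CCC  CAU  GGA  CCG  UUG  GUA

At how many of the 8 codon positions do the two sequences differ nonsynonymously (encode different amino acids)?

1

Codon 1: AUG Met / GCG Ala — nonsynonymous.
Codon 2: GGU Gly / GGA Gly — synonymous.
Codon 3: CCC Pro / CCC Pro — identical.
Codon 4: CAU His / CAU His — identical.
Codon 5: GGA Gly / GGA Gly — identical.
Codon 6: CCG Pro / CCG Pro — identical.
Codon 7: UUG Leu / UUG Leu — identical.
Codon 8: GUA Val / GUA Val — identical.
Nonsynonymous differences: 1.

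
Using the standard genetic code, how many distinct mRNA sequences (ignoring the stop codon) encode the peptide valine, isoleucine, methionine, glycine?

Val: 4 codons.
Ile: 3 codons.
Met: 1 codon.
Gly: 4 codons.
4 × 3 × 1 × 4 = 48.

48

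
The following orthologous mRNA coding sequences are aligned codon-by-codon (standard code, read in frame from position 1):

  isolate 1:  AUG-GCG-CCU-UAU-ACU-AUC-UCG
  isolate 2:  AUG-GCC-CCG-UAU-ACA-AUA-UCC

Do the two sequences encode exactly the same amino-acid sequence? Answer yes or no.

yes

Codon 1: AUG Met / AUG Met — identical.
Codon 2: GCG Ala / GCC Ala — synonymous.
Codon 3: CCU Pro / CCG Pro — synonymous.
Codon 4: UAU Tyr / UAU Tyr — identical.
Codon 5: ACU Thr / ACA Thr — synonymous.
Codon 6: AUC Ile / AUA Ile — synonymous.
Codon 7: UCG Ser / UCC Ser — synonymous.
Nonsynonymous differences: 0 → same protein.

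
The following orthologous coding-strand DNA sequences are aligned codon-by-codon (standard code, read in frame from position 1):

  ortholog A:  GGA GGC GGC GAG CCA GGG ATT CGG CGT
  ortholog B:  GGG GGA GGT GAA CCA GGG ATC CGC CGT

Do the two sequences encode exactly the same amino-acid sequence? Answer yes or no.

yes

Codon 1: GGA Gly / GGG Gly — synonymous.
Codon 2: GGC Gly / GGA Gly — synonymous.
Codon 3: GGC Gly / GGT Gly — synonymous.
Codon 4: GAG Glu / GAA Glu — synonymous.
Codon 5: CCA Pro / CCA Pro — identical.
Codon 6: GGG Gly / GGG Gly — identical.
Codon 7: ATT Ile / ATC Ile — synonymous.
Codon 8: CGG Arg / CGC Arg — synonymous.
Codon 9: CGT Arg / CGT Arg — identical.
Nonsynonymous differences: 0 → same protein.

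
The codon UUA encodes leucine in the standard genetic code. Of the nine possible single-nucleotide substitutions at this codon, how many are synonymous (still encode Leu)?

Position 1: CUA → 1 synonymous.
Position 2: none → 0 synonymous.
Position 3: UUG → 1 synonymous.
Total: 1 + 0 + 1 = 2.

2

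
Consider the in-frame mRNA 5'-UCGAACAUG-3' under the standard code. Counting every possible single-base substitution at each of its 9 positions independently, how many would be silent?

Codon 1 (UCG, Ser): 3 synonymous substitutions.
Codon 2 (AAC, Asn): 1 synonymous substitution.
Codon 3 (AUG, Met): 0 synonymous substitutions.
Total: 3 + 1 + 0 = 4.

4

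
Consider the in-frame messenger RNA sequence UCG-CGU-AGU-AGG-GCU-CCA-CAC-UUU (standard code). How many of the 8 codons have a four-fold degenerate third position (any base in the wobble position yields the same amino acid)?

4

Codon 1 UCG (Ser): third position 4-fold.
Codon 2 CGU (Arg): third position 4-fold.
Codon 3 AGU (Ser): third position 2-fold.
Codon 4 AGG (Arg): third position 2-fold.
Codon 5 GCU (Ala): third position 4-fold.
Codon 6 CCA (Pro): third position 4-fold.
Codon 7 CAC (His): third position 2-fold.
Codon 8 UUU (Phe): third position 2-fold.
Four-fold degenerate third positions: 4.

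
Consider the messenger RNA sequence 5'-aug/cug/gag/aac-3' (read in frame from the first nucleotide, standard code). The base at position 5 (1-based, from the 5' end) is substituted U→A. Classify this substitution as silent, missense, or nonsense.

Position 5 falls in codon 2: CUG → Leu.
After the substitution the codon is CAG → Gln.
Leu ≠ Gln, so this is a missense mutation.

missense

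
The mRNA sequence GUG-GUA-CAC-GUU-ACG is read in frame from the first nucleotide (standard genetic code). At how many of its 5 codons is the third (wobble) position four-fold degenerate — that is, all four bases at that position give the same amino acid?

Codon 1 GUG (Val): third position 4-fold.
Codon 2 GUA (Val): third position 4-fold.
Codon 3 CAC (His): third position 2-fold.
Codon 4 GUU (Val): third position 4-fold.
Codon 5 ACG (Thr): third position 4-fold.
Four-fold degenerate third positions: 4.

4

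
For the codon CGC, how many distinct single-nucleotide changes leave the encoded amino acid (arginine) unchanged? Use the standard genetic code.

Position 1: none → 0 synonymous.
Position 2: none → 0 synonymous.
Position 3: CGT, CGA, CGG → 3 synonymous.
Total: 0 + 0 + 3 = 3.

3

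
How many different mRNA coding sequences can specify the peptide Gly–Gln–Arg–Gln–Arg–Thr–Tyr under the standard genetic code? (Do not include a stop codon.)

4608

Gly: 4 codons.
Gln: 2 codons.
Arg: 6 codons.
Gln: 2 codons.
Arg: 6 codons.
Thr: 4 codons.
Tyr: 2 codons.
4 × 2 × 6 × 2 × 6 × 4 × 2 = 4608.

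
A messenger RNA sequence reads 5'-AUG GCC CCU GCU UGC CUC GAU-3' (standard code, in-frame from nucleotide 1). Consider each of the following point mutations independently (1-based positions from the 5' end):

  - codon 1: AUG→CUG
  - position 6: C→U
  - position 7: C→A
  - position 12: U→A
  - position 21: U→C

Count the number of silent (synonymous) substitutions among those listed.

Codon 1: AUG (Met) → CUG (Leu) — missense.
Codon 2: GCC (Ala) → GCU (Ala) — synonymous.
Codon 3: CCU (Pro) → ACU (Thr) — missense.
Codon 4: GCU (Ala) → GCA (Ala) — synonymous.
Codon 7: GAU (Asp) → GAC (Asp) — synonymous.
Synonymous: 3 of 5.

3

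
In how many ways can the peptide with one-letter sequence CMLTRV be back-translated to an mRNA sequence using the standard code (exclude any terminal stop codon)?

Cys: 2 codons.
Met: 1 codon.
Leu: 6 codons.
Thr: 4 codons.
Arg: 6 codons.
Val: 4 codons.
2 × 1 × 6 × 4 × 6 × 4 = 1152.

1152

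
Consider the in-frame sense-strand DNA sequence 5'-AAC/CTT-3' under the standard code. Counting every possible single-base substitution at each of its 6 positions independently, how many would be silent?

4

Codon 1 (AAC, Asn): 1 synonymous substitution.
Codon 2 (CTT, Leu): 3 synonymous substitutions.
Total: 1 + 3 = 4.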